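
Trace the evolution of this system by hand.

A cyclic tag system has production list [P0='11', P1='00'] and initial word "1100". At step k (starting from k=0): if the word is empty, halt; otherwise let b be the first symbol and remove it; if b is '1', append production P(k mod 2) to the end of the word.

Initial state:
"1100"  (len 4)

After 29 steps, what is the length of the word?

0) "1100"  (len 4)
1) "10011"  (len 5)
2) "001100"  (len 6)
3) "01100"  (len 5)
4) "1100"  (len 4)
5) "10011"  (len 5)
6) "001100"  (len 6)
7) "01100"  (len 5)
8) "1100"  (len 4)
9) "10011"  (len 5)
10) "001100"  (len 6)
11) "01100"  (len 5)
12) "1100"  (len 4)
13) "10011"  (len 5)
14) "001100"  (len 6)
15) "01100"  (len 5)
16) "1100"  (len 4)
17) "10011"  (len 5)
18) "001100"  (len 6)
19) "01100"  (len 5)
20) "1100"  (len 4)
21) "10011"  (len 5)
22) "001100"  (len 6)
23) "01100"  (len 5)
24) "1100"  (len 4)
25) "10011"  (len 5)
26) "001100"  (len 6)
27) "01100"  (len 5)
28) "1100"  (len 4)
29) "10011"  (len 5)

5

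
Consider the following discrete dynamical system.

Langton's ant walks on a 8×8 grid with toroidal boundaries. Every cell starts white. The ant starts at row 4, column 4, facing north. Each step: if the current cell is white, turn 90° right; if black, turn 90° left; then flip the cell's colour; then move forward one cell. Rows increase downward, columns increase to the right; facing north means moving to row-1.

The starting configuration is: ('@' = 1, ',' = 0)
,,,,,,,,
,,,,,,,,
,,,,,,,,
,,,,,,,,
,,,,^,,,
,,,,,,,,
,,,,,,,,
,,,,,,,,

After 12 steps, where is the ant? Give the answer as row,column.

gen 0: ,,,,,,,,
,,,,,,,,
,,,,,,,,
,,,,,,,,
,,,,^,,,
,,,,,,,,
,,,,,,,,
,,,,,,,,
gen 1: ,,,,,,,,
,,,,,,,,
,,,,,,,,
,,,,,,,,
,,,,@>,,
,,,,,,,,
,,,,,,,,
,,,,,,,,
gen 2: ,,,,,,,,
,,,,,,,,
,,,,,,,,
,,,,,,,,
,,,,@@,,
,,,,,v,,
,,,,,,,,
,,,,,,,,
gen 3: ,,,,,,,,
,,,,,,,,
,,,,,,,,
,,,,,,,,
,,,,@@,,
,,,,<@,,
,,,,,,,,
,,,,,,,,
gen 4: ,,,,,,,,
,,,,,,,,
,,,,,,,,
,,,,,,,,
,,,,^@,,
,,,,@@,,
,,,,,,,,
,,,,,,,,
gen 5: ,,,,,,,,
,,,,,,,,
,,,,,,,,
,,,,,,,,
,,,<,@,,
,,,,@@,,
,,,,,,,,
,,,,,,,,
gen 6: ,,,,,,,,
,,,,,,,,
,,,,,,,,
,,,^,,,,
,,,@,@,,
,,,,@@,,
,,,,,,,,
,,,,,,,,
gen 7: ,,,,,,,,
,,,,,,,,
,,,,,,,,
,,,@>,,,
,,,@,@,,
,,,,@@,,
,,,,,,,,
,,,,,,,,
gen 8: ,,,,,,,,
,,,,,,,,
,,,,,,,,
,,,@@,,,
,,,@v@,,
,,,,@@,,
,,,,,,,,
,,,,,,,,
gen 9: ,,,,,,,,
,,,,,,,,
,,,,,,,,
,,,@@,,,
,,,<@@,,
,,,,@@,,
,,,,,,,,
,,,,,,,,
gen 10: ,,,,,,,,
,,,,,,,,
,,,,,,,,
,,,@@,,,
,,,,@@,,
,,,v@@,,
,,,,,,,,
,,,,,,,,
gen 11: ,,,,,,,,
,,,,,,,,
,,,,,,,,
,,,@@,,,
,,,,@@,,
,,<@@@,,
,,,,,,,,
,,,,,,,,
gen 12: ,,,,,,,,
,,,,,,,,
,,,,,,,,
,,,@@,,,
,,^,@@,,
,,@@@@,,
,,,,,,,,
,,,,,,,,

4,2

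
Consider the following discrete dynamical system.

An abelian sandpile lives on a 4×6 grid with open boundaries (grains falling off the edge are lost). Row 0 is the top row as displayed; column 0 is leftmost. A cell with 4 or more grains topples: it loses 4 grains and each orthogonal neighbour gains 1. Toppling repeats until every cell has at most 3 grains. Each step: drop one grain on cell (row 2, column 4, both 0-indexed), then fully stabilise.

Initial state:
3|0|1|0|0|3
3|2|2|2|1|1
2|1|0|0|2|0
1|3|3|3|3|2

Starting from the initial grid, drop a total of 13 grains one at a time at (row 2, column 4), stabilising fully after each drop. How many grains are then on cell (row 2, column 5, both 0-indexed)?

gen 0: 3|0|1|0|0|3
3|2|2|2|1|1
2|1|0|0|2|0
1|3|3|3|3|2
gen 1: 3|0|1|0|0|3
3|2|2|2|1|1
2|1|0|0|3|0
1|3|3|3|3|2
gen 2: 3|0|1|0|0|3
3|2|2|2|2|1
2|2|1|2|1|1
2|0|1|1|1|3
gen 3: 3|0|1|0|0|3
3|2|2|2|2|1
2|2|1|2|2|1
2|0|1|1|1|3
gen 4: 3|0|1|0|0|3
3|2|2|2|2|1
2|2|1|2|3|1
2|0|1|1|1|3
gen 5: 3|0|1|0|0|3
3|2|2|2|3|1
2|2|1|3|0|2
2|0|1|1|2|3
gen 6: 3|0|1|0|0|3
3|2|2|2|3|1
2|2|1|3|1|2
2|0|1|1|2|3
gen 7: 3|0|1|0|0|3
3|2|2|2|3|1
2|2|1|3|2|2
2|0|1|1|2|3
gen 8: 3|0|1|0|0|3
3|2|2|2|3|1
2|2|1|3|3|2
2|0|1|1|2|3
gen 9: 3|0|1|1|1|3
3|2|3|0|1|2
2|2|2|1|2|3
2|0|1|2|3|3
gen 10: 3|0|1|1|1|3
3|2|3|0|1|2
2|2|2|1|3|3
2|0|1|2|3|3
gen 11: 3|0|1|1|1|3
3|2|3|0|2|3
2|2|2|2|2|1
2|0|1|3|1|1
gen 12: 3|0|1|1|1|3
3|2|3|0|2|3
2|2|2|2|3|1
2|0|1|3|1|1
gen 13: 3|0|1|1|1|3
3|2|3|0|3|3
2|2|2|3|0|2
2|0|1|3|2|1

2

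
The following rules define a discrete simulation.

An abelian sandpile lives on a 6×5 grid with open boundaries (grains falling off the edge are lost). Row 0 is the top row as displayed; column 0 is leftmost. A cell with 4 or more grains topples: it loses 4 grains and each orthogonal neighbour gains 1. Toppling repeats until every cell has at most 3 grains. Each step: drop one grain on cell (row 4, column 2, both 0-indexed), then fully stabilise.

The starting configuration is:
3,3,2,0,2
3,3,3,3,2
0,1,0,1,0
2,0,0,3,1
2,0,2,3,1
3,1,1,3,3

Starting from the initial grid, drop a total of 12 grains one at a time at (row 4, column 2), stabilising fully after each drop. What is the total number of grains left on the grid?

t=0: 3,3,2,0,2
3,3,3,3,2
0,1,0,1,0
2,0,0,3,1
2,0,2,3,1
3,1,1,3,3
t=1: 3,3,2,0,2
3,3,3,3,2
0,1,0,1,0
2,0,0,3,1
2,0,3,3,1
3,1,1,3,3
t=2: 3,3,2,0,2
3,3,3,3,2
0,1,0,2,0
2,0,2,0,2
2,1,1,2,3
3,1,3,1,0
t=3: 3,3,2,0,2
3,3,3,3,2
0,1,0,2,0
2,0,2,0,2
2,1,2,2,3
3,1,3,1,0
t=4: 3,3,2,0,2
3,3,3,3,2
0,1,0,2,0
2,0,2,0,2
2,1,3,2,3
3,1,3,1,0
t=5: 3,3,2,0,2
3,3,3,3,2
0,1,0,2,0
2,0,3,0,2
2,2,1,3,3
3,2,0,2,0
t=6: 3,3,2,0,2
3,3,3,3,2
0,1,0,2,0
2,0,3,0,2
2,2,2,3,3
3,2,0,2,0
t=7: 3,3,2,0,2
3,3,3,3,2
0,1,0,2,0
2,0,3,0,2
2,2,3,3,3
3,2,0,2,0
t=8: 3,3,2,0,2
3,3,3,3,2
0,1,1,2,0
2,1,0,2,3
2,3,2,1,0
3,2,1,3,1
t=9: 3,3,2,0,2
3,3,3,3,2
0,1,1,2,0
2,1,0,2,3
2,3,3,1,0
3,2,1,3,1
t=10: 3,3,2,0,2
3,3,3,3,2
0,1,1,2,0
2,2,1,2,3
3,0,1,2,0
3,3,2,3,1
t=11: 3,3,2,0,2
3,3,3,3,2
0,1,1,2,0
2,2,1,2,3
3,0,2,2,0
3,3,2,3,1
t=12: 3,3,2,0,2
3,3,3,3,2
0,1,1,2,0
2,2,1,2,3
3,0,3,2,0
3,3,2,3,1

58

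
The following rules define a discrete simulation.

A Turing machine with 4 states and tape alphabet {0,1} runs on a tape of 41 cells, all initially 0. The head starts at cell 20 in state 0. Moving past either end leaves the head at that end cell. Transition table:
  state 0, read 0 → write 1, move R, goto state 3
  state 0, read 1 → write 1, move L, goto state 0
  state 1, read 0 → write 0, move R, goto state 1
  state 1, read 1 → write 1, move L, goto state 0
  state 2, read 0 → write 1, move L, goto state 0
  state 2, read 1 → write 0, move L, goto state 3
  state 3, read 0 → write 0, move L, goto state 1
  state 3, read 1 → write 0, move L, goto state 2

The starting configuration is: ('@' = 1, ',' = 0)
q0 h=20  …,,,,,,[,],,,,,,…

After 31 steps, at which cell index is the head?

40

t=0: q0 h=20  …,,,,,,[,],,,,,,…
t=1: q3 h=21  …,,,,,@[,],,,,,,…
t=2: q1 h=20  …,,,,,,[@],,,,,,…
t=3: q0 h=19  …,,,,,,[,]@,,,,,…
t=4: q3 h=20  …,,,,,@[@],,,,,,…
t=5: q2 h=19  …,,,,,,[@],,,,,,…
t=6: q3 h=18  …,,,,,,[,],,,,,,…
t=7: q1 h=17  …,,,,,,[,],,,,,,…
t=8: q1 h=18  …,,,,,,[,],,,,,,…
t=9: q1 h=19  …,,,,,,[,],,,,,,…
t=10: q1 h=20  …,,,,,,[,],,,,,,…
t=11: q1 h=21  …,,,,,,[,],,,,,,…
t=12: q1 h=22  …,,,,,,[,],,,,,,…
t=13: q1 h=23  …,,,,,,[,],,,,,,…
t=14: q1 h=24  …,,,,,,[,],,,,,,…
t=15: q1 h=25  …,,,,,,[,],,,,,,…
t=16: q1 h=26  …,,,,,,[,],,,,,,…
t=17: q1 h=27  …,,,,,,[,],,,,,,…
t=18: q1 h=28  …,,,,,,[,],,,,,,…
t=19: q1 h=29  …,,,,,,[,],,,,,,…
t=20: q1 h=30  …,,,,,,[,],,,,,,…
t=21: q1 h=31  …,,,,,,[,],,,,,,…
t=22: q1 h=32  …,,,,,,[,],,,,,,…
t=23: q1 h=33  …,,,,,,[,],,,,,,…
t=24: q1 h=34  …,,,,,,[,],,,,,,|
t=25: q1 h=35  …,,,,,,[,],,,,,|
t=26: q1 h=36  …,,,,,,[,],,,,|
t=27: q1 h=37  …,,,,,,[,],,,|
t=28: q1 h=38  …,,,,,,[,],,|
t=29: q1 h=39  …,,,,,,[,],|
t=30: q1 h=40  …,,,,,,[,]|
t=31: q1 h=40  …,,,,,,[,]|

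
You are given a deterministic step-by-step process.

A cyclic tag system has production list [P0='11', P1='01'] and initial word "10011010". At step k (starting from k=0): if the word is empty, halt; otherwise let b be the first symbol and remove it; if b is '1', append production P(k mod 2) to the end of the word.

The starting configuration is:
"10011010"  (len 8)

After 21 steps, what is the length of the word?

0) "10011010"  (len 8)
1) "001101011"  (len 9)
2) "01101011"  (len 8)
3) "1101011"  (len 7)
4) "10101101"  (len 8)
5) "010110111"  (len 9)
6) "10110111"  (len 8)
7) "011011111"  (len 9)
8) "11011111"  (len 8)
9) "101111111"  (len 9)
10) "0111111101"  (len 10)
11) "111111101"  (len 9)
12) "1111110101"  (len 10)
13) "11111010111"  (len 11)
14) "111101011101"  (len 12)
15) "1110101110111"  (len 13)
16) "11010111011101"  (len 14)
17) "101011101110111"  (len 15)
18) "0101110111011101"  (len 16)
19) "101110111011101"  (len 15)
20) "0111011101110101"  (len 16)
21) "111011101110101"  (len 15)

15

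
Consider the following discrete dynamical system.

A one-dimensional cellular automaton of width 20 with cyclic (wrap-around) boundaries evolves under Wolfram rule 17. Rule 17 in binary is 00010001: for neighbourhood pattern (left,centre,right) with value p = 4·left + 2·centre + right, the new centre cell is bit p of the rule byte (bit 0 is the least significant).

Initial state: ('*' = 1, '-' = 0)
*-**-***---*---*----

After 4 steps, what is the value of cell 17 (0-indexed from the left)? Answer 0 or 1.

0) *-**-***---*---*----
1) --------**--**--***-
2) *******---*---*----*
3) -------**--**--***--
4) ******---*---*----**

0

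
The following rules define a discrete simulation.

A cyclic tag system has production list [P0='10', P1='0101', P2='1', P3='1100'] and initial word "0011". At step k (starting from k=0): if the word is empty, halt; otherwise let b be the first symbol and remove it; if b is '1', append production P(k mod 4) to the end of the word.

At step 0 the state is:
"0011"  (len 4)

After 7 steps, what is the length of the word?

k=0  "0011"  (len 4)
k=1  "011"  (len 3)
k=2  "11"  (len 2)
k=3  "11"  (len 2)
k=4  "11100"  (len 5)
k=5  "110010"  (len 6)
k=6  "100100101"  (len 9)
k=7  "001001011"  (len 9)

9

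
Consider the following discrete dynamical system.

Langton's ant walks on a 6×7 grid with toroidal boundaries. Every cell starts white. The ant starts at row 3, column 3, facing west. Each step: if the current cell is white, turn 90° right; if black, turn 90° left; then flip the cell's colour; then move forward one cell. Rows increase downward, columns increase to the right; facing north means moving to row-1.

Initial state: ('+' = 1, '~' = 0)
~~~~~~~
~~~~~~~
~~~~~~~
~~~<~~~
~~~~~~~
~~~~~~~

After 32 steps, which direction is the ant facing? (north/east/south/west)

east

[0] ~~~~~~~
~~~~~~~
~~~~~~~
~~~<~~~
~~~~~~~
~~~~~~~
[1] ~~~~~~~
~~~~~~~
~~~^~~~
~~~+~~~
~~~~~~~
~~~~~~~
[2] ~~~~~~~
~~~~~~~
~~~+>~~
~~~+~~~
~~~~~~~
~~~~~~~
[3] ~~~~~~~
~~~~~~~
~~~++~~
~~~+v~~
~~~~~~~
~~~~~~~
[4] ~~~~~~~
~~~~~~~
~~~++~~
~~~<+~~
~~~~~~~
~~~~~~~
[5] ~~~~~~~
~~~~~~~
~~~++~~
~~~~+~~
~~~v~~~
~~~~~~~
[6] ~~~~~~~
~~~~~~~
~~~++~~
~~~~+~~
~~<+~~~
~~~~~~~
[7] ~~~~~~~
~~~~~~~
~~~++~~
~~^~+~~
~~++~~~
~~~~~~~
[8] ~~~~~~~
~~~~~~~
~~~++~~
~~+>+~~
~~++~~~
~~~~~~~
[9] ~~~~~~~
~~~~~~~
~~~++~~
~~+++~~
~~+v~~~
~~~~~~~
[10] ~~~~~~~
~~~~~~~
~~~++~~
~~+++~~
~~+~>~~
~~~~~~~
[11] ~~~~~~~
~~~~~~~
~~~++~~
~~+++~~
~~+~+~~
~~~~v~~
[12] ~~~~~~~
~~~~~~~
~~~++~~
~~+++~~
~~+~+~~
~~~<+~~
[13] ~~~~~~~
~~~~~~~
~~~++~~
~~+++~~
~~+^+~~
~~~++~~
[14] ~~~~~~~
~~~~~~~
~~~++~~
~~+++~~
~~++>~~
~~~++~~
[15] ~~~~~~~
~~~~~~~
~~~++~~
~~++^~~
~~++~~~
~~~++~~
[16] ~~~~~~~
~~~~~~~
~~~++~~
~~+<~~~
~~++~~~
~~~++~~
[17] ~~~~~~~
~~~~~~~
~~~++~~
~~+~~~~
~~+v~~~
~~~++~~
[18] ~~~~~~~
~~~~~~~
~~~++~~
~~+~~~~
~~+~>~~
~~~++~~
[19] ~~~~~~~
~~~~~~~
~~~++~~
~~+~~~~
~~+~+~~
~~~+v~~
[20] ~~~~~~~
~~~~~~~
~~~++~~
~~+~~~~
~~+~+~~
~~~+~>~
[21] ~~~~~v~
~~~~~~~
~~~++~~
~~+~~~~
~~+~+~~
~~~+~+~
[22] ~~~~<+~
~~~~~~~
~~~++~~
~~+~~~~
~~+~+~~
~~~+~+~
[23] ~~~~++~
~~~~~~~
~~~++~~
~~+~~~~
~~+~+~~
~~~+^+~
[24] ~~~~++~
~~~~~~~
~~~++~~
~~+~~~~
~~+~+~~
~~~++>~
[25] ~~~~++~
~~~~~~~
~~~++~~
~~+~~~~
~~+~+^~
~~~++~~
[26] ~~~~++~
~~~~~~~
~~~++~~
~~+~~~~
~~+~++>
~~~++~~
[27] ~~~~++~
~~~~~~~
~~~++~~
~~+~~~~
~~+~+++
~~~++~v
[28] ~~~~++~
~~~~~~~
~~~++~~
~~+~~~~
~~+~+++
~~~++<+
[29] ~~~~++~
~~~~~~~
~~~++~~
~~+~~~~
~~+~+^+
~~~++++
[30] ~~~~++~
~~~~~~~
~~~++~~
~~+~~~~
~~+~<~+
~~~++++
[31] ~~~~++~
~~~~~~~
~~~++~~
~~+~~~~
~~+~~~+
~~~+v++
[32] ~~~~++~
~~~~~~~
~~~++~~
~~+~~~~
~~+~~~+
~~~+~>+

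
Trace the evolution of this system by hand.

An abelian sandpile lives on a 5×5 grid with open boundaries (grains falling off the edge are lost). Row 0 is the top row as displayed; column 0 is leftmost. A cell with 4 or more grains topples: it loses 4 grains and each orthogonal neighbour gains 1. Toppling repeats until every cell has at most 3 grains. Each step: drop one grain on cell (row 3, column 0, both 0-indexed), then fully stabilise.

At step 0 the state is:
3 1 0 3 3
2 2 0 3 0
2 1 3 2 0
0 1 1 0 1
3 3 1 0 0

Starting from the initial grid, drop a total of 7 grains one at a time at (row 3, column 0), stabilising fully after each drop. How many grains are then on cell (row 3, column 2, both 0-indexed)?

[0] 3 1 0 3 3
2 2 0 3 0
2 1 3 2 0
0 1 1 0 1
3 3 1 0 0
[1] 3 1 0 3 3
2 2 0 3 0
2 1 3 2 0
1 1 1 0 1
3 3 1 0 0
[2] 3 1 0 3 3
2 2 0 3 0
2 1 3 2 0
2 1 1 0 1
3 3 1 0 0
[3] 3 1 0 3 3
2 2 0 3 0
2 1 3 2 0
3 1 1 0 1
3 3 1 0 0
[4] 3 1 0 3 3
2 2 0 3 0
3 1 3 2 0
1 3 1 0 1
1 0 2 0 0
[5] 3 1 0 3 3
2 2 0 3 0
3 1 3 2 0
2 3 1 0 1
1 0 2 0 0
[6] 3 1 0 3 3
2 2 0 3 0
3 1 3 2 0
3 3 1 0 1
1 0 2 0 0
[7] 3 1 0 3 3
3 2 0 3 0
0 3 3 2 0
2 0 2 0 1
2 1 2 0 0

2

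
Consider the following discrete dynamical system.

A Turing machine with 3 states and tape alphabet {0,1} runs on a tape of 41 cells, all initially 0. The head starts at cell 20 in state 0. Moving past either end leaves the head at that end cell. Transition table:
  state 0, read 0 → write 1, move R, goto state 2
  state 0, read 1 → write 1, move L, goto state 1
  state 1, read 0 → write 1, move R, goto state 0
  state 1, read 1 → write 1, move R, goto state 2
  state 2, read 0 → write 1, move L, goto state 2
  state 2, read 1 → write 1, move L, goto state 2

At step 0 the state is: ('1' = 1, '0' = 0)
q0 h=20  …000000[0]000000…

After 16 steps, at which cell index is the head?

6

k=0  q0 h=20  …000000[0]000000…
k=1  q2 h=21  …000001[0]000000…
k=2  q2 h=20  …000000[1]100000…
k=3  q2 h=19  …000000[0]110000…
k=4  q2 h=18  …000000[0]111000…
k=5  q2 h=17  …000000[0]111100…
k=6  q2 h=16  …000000[0]111110…
k=7  q2 h=15  …000000[0]111111…
k=8  q2 h=14  …000000[0]111111…
k=9  q2 h=13  …000000[0]111111…
k=10  q2 h=12  …000000[0]111111…
k=11  q2 h=11  …000000[0]111111…
k=12  q2 h=10  …000000[0]111111…
k=13  q2 h= 9  …000000[0]111111…
k=14  q2 h= 8  …000000[0]111111…
k=15  q2 h= 7  …000000[0]111111…
k=16  q2 h= 6  |000000[0]111111…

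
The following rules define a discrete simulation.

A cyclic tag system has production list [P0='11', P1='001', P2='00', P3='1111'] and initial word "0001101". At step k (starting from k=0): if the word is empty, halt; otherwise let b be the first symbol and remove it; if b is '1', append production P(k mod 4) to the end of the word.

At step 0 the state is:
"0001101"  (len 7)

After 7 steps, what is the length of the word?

8

0) "0001101"  (len 7)
1) "001101"  (len 6)
2) "01101"  (len 5)
3) "1101"  (len 4)
4) "1011111"  (len 7)
5) "01111111"  (len 8)
6) "1111111"  (len 7)
7) "11111100"  (len 8)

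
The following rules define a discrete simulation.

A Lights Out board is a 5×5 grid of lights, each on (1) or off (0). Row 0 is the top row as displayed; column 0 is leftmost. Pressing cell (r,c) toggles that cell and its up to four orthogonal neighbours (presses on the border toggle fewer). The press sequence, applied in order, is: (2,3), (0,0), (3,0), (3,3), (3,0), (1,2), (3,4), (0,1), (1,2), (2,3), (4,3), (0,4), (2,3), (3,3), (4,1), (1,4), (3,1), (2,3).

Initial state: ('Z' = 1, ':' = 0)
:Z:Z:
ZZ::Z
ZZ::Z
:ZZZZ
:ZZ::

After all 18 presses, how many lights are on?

13

t=0: :Z:Z:
ZZ::Z
ZZ::Z
:ZZZZ
:ZZ::
t=1: :Z:Z:
ZZ:ZZ
ZZZZ:
:ZZ:Z
:ZZ::
t=2: Z::Z:
:Z:ZZ
ZZZZ:
:ZZ:Z
:ZZ::
t=3: Z::Z:
:Z:ZZ
:ZZZ:
Z:Z:Z
ZZZ::
t=4: Z::Z:
:Z:ZZ
:ZZ::
Z::Z:
ZZZZ:
t=5: Z::Z:
:Z:ZZ
ZZZ::
:Z:Z:
:ZZZ:
t=6: Z:ZZ:
::Z:Z
ZZ:::
:Z:Z:
:ZZZ:
t=7: Z:ZZ:
::Z:Z
ZZ::Z
:Z::Z
:ZZZZ
t=8: :Z:Z:
:ZZ:Z
ZZ::Z
:Z::Z
:ZZZZ
t=9: :ZZZ:
:::ZZ
ZZZ:Z
:Z::Z
:ZZZZ
t=10: :ZZZ:
::::Z
ZZ:Z:
:Z:ZZ
:ZZZZ
t=11: :ZZZ:
::::Z
ZZ:Z:
:Z::Z
:Z:::
t=12: :ZZ:Z
:::::
ZZ:Z:
:Z::Z
:Z:::
t=13: :ZZ:Z
:::Z:
ZZZ:Z
:Z:ZZ
:Z:::
t=14: :ZZ:Z
:::Z:
ZZZZZ
:ZZ::
:Z:Z:
t=15: :ZZ:Z
:::Z:
ZZZZZ
::Z::
Z:ZZ:
t=16: :ZZ::
::::Z
ZZZZ:
::Z::
Z:ZZ:
t=17: :ZZ::
::::Z
Z:ZZ:
ZZ:::
ZZZZ:
t=18: :ZZ::
:::ZZ
Z:::Z
ZZ:Z:
ZZZZ:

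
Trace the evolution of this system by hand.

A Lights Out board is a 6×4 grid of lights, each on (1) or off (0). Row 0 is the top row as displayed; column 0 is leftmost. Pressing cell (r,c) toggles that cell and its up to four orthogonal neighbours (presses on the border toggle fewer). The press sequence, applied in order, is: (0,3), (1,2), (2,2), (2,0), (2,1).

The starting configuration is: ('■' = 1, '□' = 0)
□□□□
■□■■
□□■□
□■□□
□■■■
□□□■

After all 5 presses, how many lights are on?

k=0  □□□□
■□■■
□□■□
□■□□
□■■■
□□□■
k=1  □□■■
■□■□
□□■□
□■□□
□■■■
□□□■
k=2  □□□■
■■□■
□□□□
□■□□
□■■■
□□□■
k=3  □□□■
■■■■
□■■■
□■■□
□■■■
□□□■
k=4  □□□■
□■■■
■□■■
■■■□
□■■■
□□□■
k=5  □□□■
□□■■
□■□■
■□■□
□■■■
□□□■

11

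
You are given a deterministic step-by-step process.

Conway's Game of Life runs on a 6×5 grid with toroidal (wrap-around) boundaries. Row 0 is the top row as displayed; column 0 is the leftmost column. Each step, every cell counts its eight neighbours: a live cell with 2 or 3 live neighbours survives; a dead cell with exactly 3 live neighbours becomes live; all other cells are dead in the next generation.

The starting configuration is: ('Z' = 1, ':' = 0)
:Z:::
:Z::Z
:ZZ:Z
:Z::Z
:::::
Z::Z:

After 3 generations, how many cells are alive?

0) :Z:::
:Z::Z
:ZZ:Z
:Z::Z
:::::
Z::Z:
1) :ZZ:Z
:Z:Z:
:ZZ:Z
:ZZZ:
Z:::Z
:::::
2) ZZZZ:
::::Z
::::Z
:::::
ZZZZZ
:Z:ZZ
3) :Z:::
:ZZ:Z
:::::
:ZZ::
:Z:::
:::::

7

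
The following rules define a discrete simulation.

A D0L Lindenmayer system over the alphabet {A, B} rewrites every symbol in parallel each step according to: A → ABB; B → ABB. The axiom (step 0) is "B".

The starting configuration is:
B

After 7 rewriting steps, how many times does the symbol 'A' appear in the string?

729

step 0: B
step 1: ABB
step 2: ABBABBABB
step 3: ABBABBABBABBABBABBABBABBABB
step 4: ABBABBABBABBABBABBABBABBABBABBABBABBABBABBABBABBABBABBABBABBABBABBABBABBABBABBABB
step 5: ABBABBABBABBABBABBABBABBABBABBABBABBABBABBABBABBABBABBABBA…BABBABBABBABBABBABBABBABBABBABBABBABBABBABBABBABBABBABBABB  (len 243)
step 6: ABBABBABBABBABBABBABBABBABBABBABBABBABBABBABBABBABBABBABBA…BABBABBABBABBABBABBABBABBABBABBABBABBABBABBABBABBABBABBABB  (len 729)
step 7: ABBABBABBABBABBABBABBABBABBABBABBABBABBABBABBABBABBABBABBA…BABBABBABBABBABBABBABBABBABBABBABBABBABBABBABBABBABBABBABB  (len 2187)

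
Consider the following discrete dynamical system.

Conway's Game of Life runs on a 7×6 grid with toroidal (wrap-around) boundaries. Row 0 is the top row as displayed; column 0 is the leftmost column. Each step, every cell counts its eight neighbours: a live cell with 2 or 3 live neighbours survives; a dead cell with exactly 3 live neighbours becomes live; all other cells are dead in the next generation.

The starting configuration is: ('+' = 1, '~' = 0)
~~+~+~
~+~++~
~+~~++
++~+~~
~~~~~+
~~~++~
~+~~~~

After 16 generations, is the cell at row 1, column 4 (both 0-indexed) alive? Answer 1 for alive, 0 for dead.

1

0) ~~+~+~
~+~++~
~+~~++
++~+~~
~~~~~+
~~~++~
~+~~~~
1) ~++~+~
++~~~~
~+~~~+
~++~~~
+~++~+
~~~~+~
~~+~+~
2) +~+~~+
~~~~~+
~~~~~~
~~~+++
+~++++
~++~+~
~++~++
3) ~~++~~
+~~~~+
~~~~~+
+~+~~~
+~~~~~
~~~~~~
~~~~+~
4) ~~~+++
+~~~++
~+~~~+
++~~~+
~+~~~~
~~~~~~
~~~+~~
5) +~~+~~
~~~+~~
~+~~~~
~++~~+
~+~~~~
~~~~~~
~~~+~~
6) ~~+++~
~~+~~~
++~~~~
~++~~~
+++~~~
~~~~~~
~~~~~~
7) ~~++~~
~~+~~~
+~~~~~
~~~~~~
+~+~~~
~+~~~~
~~~+~~
8) ~~++~~
~+++~~
~~~~~~
~+~~~~
~+~~~~
~++~~~
~~~+~~
9) ~+~~+~
~+~+~~
~+~~~~
~~~~~~
++~~~~
~++~~~
~+~+~~
10) ++~++~
++~~~~
~~+~~~
++~~~~
+++~~~
~~~~~~
++~+~~
11) ~~~++~
+~~+~+
~~+~~~
+~~~~~
+~+~~~
~~~~~~
++~+++
12) ~+~~~~
~~++~+
++~~~+
~~~~~~
~+~~~~
~~+++~
+~++~+
13) ~+~~~+
~~+~++
+++~++
~+~~~~
~~++~~
+~~~++
+~~~~+
14) ~+~~~~
~~+~~~
~~+~+~
~~~~++
++++++
++~++~
~+~~~~
15) ~++~~~
~+++~~
~~~~++
~~~~~~
~~~~~~
~~~~~~
~+~~~~
16) +~~+~~
++~++~
~~+++~
~~~~~~
~~~~~~
~~~~~~
~++~~~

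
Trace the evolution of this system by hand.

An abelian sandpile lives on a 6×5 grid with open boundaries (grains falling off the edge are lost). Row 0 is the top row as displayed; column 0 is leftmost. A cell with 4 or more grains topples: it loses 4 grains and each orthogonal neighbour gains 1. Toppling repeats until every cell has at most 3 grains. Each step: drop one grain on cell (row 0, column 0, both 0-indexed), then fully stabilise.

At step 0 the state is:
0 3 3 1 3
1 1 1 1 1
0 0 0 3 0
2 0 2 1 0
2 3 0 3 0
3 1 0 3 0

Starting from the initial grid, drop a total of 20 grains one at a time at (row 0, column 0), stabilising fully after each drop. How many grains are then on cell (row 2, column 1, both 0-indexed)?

1

0) 0 3 3 1 3
1 1 1 1 1
0 0 0 3 0
2 0 2 1 0
2 3 0 3 0
3 1 0 3 0
1) 1 3 3 1 3
1 1 1 1 1
0 0 0 3 0
2 0 2 1 0
2 3 0 3 0
3 1 0 3 0
2) 2 3 3 1 3
1 1 1 1 1
0 0 0 3 0
2 0 2 1 0
2 3 0 3 0
3 1 0 3 0
3) 3 3 3 1 3
1 1 1 1 1
0 0 0 3 0
2 0 2 1 0
2 3 0 3 0
3 1 0 3 0
4) 1 1 0 2 3
2 2 2 1 1
0 0 0 3 0
2 0 2 1 0
2 3 0 3 0
3 1 0 3 0
5) 2 1 0 2 3
2 2 2 1 1
0 0 0 3 0
2 0 2 1 0
2 3 0 3 0
3 1 0 3 0
6) 3 1 0 2 3
2 2 2 1 1
0 0 0 3 0
2 0 2 1 0
2 3 0 3 0
3 1 0 3 0
7) 0 2 0 2 3
3 2 2 1 1
0 0 0 3 0
2 0 2 1 0
2 3 0 3 0
3 1 0 3 0
8) 1 2 0 2 3
3 2 2 1 1
0 0 0 3 0
2 0 2 1 0
2 3 0 3 0
3 1 0 3 0
9) 2 2 0 2 3
3 2 2 1 1
0 0 0 3 0
2 0 2 1 0
2 3 0 3 0
3 1 0 3 0
10) 3 2 0 2 3
3 2 2 1 1
0 0 0 3 0
2 0 2 1 0
2 3 0 3 0
3 1 0 3 0
11) 1 3 0 2 3
0 3 2 1 1
1 0 0 3 0
2 0 2 1 0
2 3 0 3 0
3 1 0 3 0
12) 2 3 0 2 3
0 3 2 1 1
1 0 0 3 0
2 0 2 1 0
2 3 0 3 0
3 1 0 3 0
13) 3 3 0 2 3
0 3 2 1 1
1 0 0 3 0
2 0 2 1 0
2 3 0 3 0
3 1 0 3 0
14) 1 1 1 2 3
2 0 3 1 1
1 1 0 3 0
2 0 2 1 0
2 3 0 3 0
3 1 0 3 0
15) 2 1 1 2 3
2 0 3 1 1
1 1 0 3 0
2 0 2 1 0
2 3 0 3 0
3 1 0 3 0
16) 3 1 1 2 3
2 0 3 1 1
1 1 0 3 0
2 0 2 1 0
2 3 0 3 0
3 1 0 3 0
17) 0 2 1 2 3
3 0 3 1 1
1 1 0 3 0
2 0 2 1 0
2 3 0 3 0
3 1 0 3 0
18) 1 2 1 2 3
3 0 3 1 1
1 1 0 3 0
2 0 2 1 0
2 3 0 3 0
3 1 0 3 0
19) 2 2 1 2 3
3 0 3 1 1
1 1 0 3 0
2 0 2 1 0
2 3 0 3 0
3 1 0 3 0
20) 3 2 1 2 3
3 0 3 1 1
1 1 0 3 0
2 0 2 1 0
2 3 0 3 0
3 1 0 3 0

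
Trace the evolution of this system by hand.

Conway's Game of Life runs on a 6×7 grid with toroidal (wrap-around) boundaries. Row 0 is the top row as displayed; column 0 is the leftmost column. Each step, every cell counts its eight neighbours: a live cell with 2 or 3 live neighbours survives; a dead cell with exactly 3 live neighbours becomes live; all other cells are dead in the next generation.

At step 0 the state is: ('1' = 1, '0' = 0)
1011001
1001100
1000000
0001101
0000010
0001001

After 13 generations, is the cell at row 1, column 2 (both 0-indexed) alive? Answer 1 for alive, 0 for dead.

gen 0: 1011001
1001100
1000000
0001101
0000010
0001001
gen 1: 1110011
1011100
1000011
0000111
0001011
1011111
gen 2: 0000000
0011100
1100000
0000000
0010000
0000000
gen 3: 0001000
0111000
0111000
0100000
0000000
0000000
gen 4: 0001000
0100100
1001000
0100000
0000000
0000000
gen 5: 0000000
0011100
1110000
0000000
0000000
0000000
gen 6: 0001000
0011000
0110000
0100000
0000000
0000000
gen 7: 0011000
0101000
0101000
0110000
0000000
0000000
gen 8: 0011000
0101100
1101000
0110000
0000000
0000000
gen 9: 0011100
1100100
1001100
1110000
0000000
0000000
gen 10: 0111100
1100010
0001101
1111000
0100000
0001000
gen 11: 1101100
1100011
0001111
1101100
1101000
0101100
gen 12: 0001000
0100000
0001000
0100000
0000000
0000000
gen 13: 0000000
0010000
0010000
0000000
0000000
0000000

1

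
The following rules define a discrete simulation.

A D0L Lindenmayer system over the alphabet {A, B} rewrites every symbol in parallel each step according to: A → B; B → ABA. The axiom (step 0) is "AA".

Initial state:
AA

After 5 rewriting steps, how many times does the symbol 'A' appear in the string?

20

k=0  AA
k=1  BB
k=2  ABAABA
k=3  BABABBABAB
k=4  ABABABABABAABABABABABA
k=5  BABABABABABABABABABABBABABABABABABABABABAB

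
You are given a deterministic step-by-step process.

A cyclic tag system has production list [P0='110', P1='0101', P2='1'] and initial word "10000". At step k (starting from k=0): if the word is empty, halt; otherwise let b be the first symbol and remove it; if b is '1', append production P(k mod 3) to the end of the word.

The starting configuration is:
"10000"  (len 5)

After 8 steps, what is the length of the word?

gen 0: "10000"  (len 5)
gen 1: "0000110"  (len 7)
gen 2: "000110"  (len 6)
gen 3: "00110"  (len 5)
gen 4: "0110"  (len 4)
gen 5: "110"  (len 3)
gen 6: "101"  (len 3)
gen 7: "01110"  (len 5)
gen 8: "1110"  (len 4)

4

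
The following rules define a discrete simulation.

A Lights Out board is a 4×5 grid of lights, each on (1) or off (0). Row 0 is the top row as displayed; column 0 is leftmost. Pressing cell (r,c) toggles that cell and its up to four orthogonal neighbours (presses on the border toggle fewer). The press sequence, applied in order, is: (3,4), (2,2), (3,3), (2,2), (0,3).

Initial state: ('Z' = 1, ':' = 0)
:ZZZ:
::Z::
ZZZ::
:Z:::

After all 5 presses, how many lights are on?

t=0: :ZZZ:
::Z::
ZZZ::
:Z:::
t=1: :ZZZ:
::Z::
ZZZ:Z
:Z:ZZ
t=2: :ZZZ:
:::::
Z::ZZ
:ZZZZ
t=3: :ZZZ:
:::::
Z:::Z
:Z:::
t=4: :ZZZ:
::Z::
ZZZZZ
:ZZ::
t=5: :Z::Z
::ZZ:
ZZZZZ
:ZZ::

11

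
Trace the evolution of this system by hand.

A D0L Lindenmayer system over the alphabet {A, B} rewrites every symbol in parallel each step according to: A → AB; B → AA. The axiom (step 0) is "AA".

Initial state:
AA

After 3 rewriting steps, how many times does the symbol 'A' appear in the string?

k=0  AA
k=1  ABAB
k=2  ABAAABAA
k=3  ABAAABABABAAABAB

10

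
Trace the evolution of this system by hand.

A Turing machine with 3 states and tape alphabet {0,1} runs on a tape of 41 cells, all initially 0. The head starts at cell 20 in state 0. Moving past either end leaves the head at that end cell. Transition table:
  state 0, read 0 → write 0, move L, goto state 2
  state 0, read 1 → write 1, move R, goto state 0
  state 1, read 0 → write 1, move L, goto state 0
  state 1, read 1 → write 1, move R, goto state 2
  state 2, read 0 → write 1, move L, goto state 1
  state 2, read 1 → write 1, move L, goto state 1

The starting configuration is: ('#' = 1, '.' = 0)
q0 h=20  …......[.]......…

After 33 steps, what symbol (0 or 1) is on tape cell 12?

gen 0: q0 h=20  …......[.]......…
gen 1: q2 h=19  …......[.]......…
gen 2: q1 h=18  …......[.]#.....…
gen 3: q0 h=17  …......[.]##....…
gen 4: q2 h=16  …......[.].##...…
gen 5: q1 h=15  …......[.]#.##..…
gen 6: q0 h=14  …......[.]##.##.…
gen 7: q2 h=13  …......[.].##.##…
gen 8: q1 h=12  …......[.]#.##.#…
gen 9: q0 h=11  …......[.]##.##.…
gen 10: q2 h=10  …......[.].##.##…
gen 11: q1 h= 9  …......[.]#.##.#…
gen 12: q0 h= 8  …......[.]##.##.…
gen 13: q2 h= 7  …......[.].##.##…
gen 14: q1 h= 6  |......[.]#.##.#…
gen 15: q0 h= 5  |.....[.]##.##.…
gen 16: q2 h= 4  |....[.].##.##…
gen 17: q1 h= 3  |...[.]#.##.#…
gen 18: q0 h= 2  |..[.]##.##.…
gen 19: q2 h= 1  |.[.].##.##…
gen 20: q1 h= 0  |[.]#.##.#…
gen 21: q0 h= 0  |[#]#.##.#…
gen 22: q0 h= 1  |#[#].##.##…
gen 23: q0 h= 2  |##[.]##.##.…
gen 24: q2 h= 1  |#[#].##.##…
gen 25: q1 h= 0  |[#]#.##.#…
gen 26: q2 h= 1  |#[#].##.##…
gen 27: q1 h= 0  |[#]#.##.#…
gen 28: q2 h= 1  |#[#].##.##…
gen 29: q1 h= 0  |[#]#.##.#…
gen 30: q2 h= 1  |#[#].##.##…
gen 31: q1 h= 0  |[#]#.##.#…
gen 32: q2 h= 1  |#[#].##.##…
gen 33: q1 h= 0  |[#]#.##.#…

1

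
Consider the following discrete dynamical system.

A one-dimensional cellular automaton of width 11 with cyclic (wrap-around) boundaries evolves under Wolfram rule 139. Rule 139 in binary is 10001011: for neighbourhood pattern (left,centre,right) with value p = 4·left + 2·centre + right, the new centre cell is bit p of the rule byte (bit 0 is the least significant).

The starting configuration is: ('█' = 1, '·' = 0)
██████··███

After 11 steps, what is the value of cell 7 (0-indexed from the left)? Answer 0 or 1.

[0] ██████··███
[1] █████··████
[2] ████··█████
[3] ███··██████
[4] ██··███████
[5] █··████████
[6] ··█████████
[7] ·█████████·
[8] █████████··
[9] ████████··█
[10] ███████··██
[11] ██████··███

0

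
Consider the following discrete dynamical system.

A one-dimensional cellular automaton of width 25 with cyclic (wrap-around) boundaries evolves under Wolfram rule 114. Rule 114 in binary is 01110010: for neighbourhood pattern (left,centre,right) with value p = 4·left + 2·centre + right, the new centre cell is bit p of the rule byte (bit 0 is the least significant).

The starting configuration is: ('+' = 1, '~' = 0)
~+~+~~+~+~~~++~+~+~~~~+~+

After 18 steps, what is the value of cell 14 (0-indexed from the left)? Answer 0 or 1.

[0] ~+~+~~+~+~~~++~+~+~~~~+~+
[1] +~+~++~+~+~+~++~+~+~~+~+~
[2] ~+~+~++~+~+~+~++~+~++~+~+
[3] +~+~+~++~+~+~+~++~+~++~+~
[4] ~+~+~+~++~+~+~+~++~+~++~+
[5] +~+~+~+~++~+~+~+~++~+~++~
[6] ~+~+~+~+~++~+~+~+~++~+~++
[7] +~+~+~+~+~++~+~+~+~++~+~+
[8] ++~+~+~+~+~++~+~+~+~++~+~
[9] ~++~+~+~+~+~++~+~+~+~++~+
[10] +~++~+~+~+~+~++~+~+~+~++~
[11] ~+~++~+~+~+~+~++~+~+~+~++
[12] +~+~++~+~+~+~+~++~+~+~+~+
[13] ++~+~++~+~+~+~+~++~+~+~+~
[14] ~++~+~++~+~+~+~+~++~+~+~+
[15] +~++~+~++~+~+~+~+~++~+~+~
[16] ~+~++~+~++~+~+~+~+~++~+~+
[17] +~+~++~+~++~+~+~+~+~++~+~
[18] ~+~+~++~+~++~+~+~+~+~++~+

0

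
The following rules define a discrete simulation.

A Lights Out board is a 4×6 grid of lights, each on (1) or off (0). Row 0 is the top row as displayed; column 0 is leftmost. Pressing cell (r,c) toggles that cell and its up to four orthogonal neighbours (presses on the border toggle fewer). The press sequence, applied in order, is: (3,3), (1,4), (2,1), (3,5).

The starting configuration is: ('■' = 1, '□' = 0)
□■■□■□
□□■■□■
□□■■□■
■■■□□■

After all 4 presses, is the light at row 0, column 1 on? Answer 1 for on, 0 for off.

1

0) □■■□■□
□□■■□■
□□■■□■
■■■□□■
1) □■■□■□
□□■■□■
□□■□□■
■■□■■■
2) □■■□□□
□□■□■□
□□■□■■
■■□■■■
3) □■■□□□
□■■□■□
■■□□■■
■□□■■■
4) □■■□□□
□■■□■□
■■□□■□
■□□■□□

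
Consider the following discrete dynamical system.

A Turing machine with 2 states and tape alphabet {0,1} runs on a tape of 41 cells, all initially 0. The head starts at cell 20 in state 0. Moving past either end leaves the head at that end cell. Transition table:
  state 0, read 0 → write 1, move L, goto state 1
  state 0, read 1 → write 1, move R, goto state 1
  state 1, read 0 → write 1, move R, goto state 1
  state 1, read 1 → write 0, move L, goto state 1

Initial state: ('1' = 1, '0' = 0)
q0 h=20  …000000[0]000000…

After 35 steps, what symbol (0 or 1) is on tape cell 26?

1

k=0  q0 h=20  …000000[0]000000…
k=1  q1 h=19  …000000[0]100000…
k=2  q1 h=20  …000001[1]000000…
k=3  q1 h=19  …000000[1]000000…
k=4  q1 h=18  …000000[0]000000…
k=5  q1 h=19  …000001[0]000000…
k=6  q1 h=20  …000011[0]000000…
k=7  q1 h=21  …000111[0]000000…
k=8  q1 h=22  …001111[0]000000…
k=9  q1 h=23  …011111[0]000000…
k=10  q1 h=24  …111111[0]000000…
k=11  q1 h=25  …111111[0]000000…
k=12  q1 h=26  …111111[0]000000…
k=13  q1 h=27  …111111[0]000000…
k=14  q1 h=28  …111111[0]000000…
k=15  q1 h=29  …111111[0]000000…
k=16  q1 h=30  …111111[0]000000…
k=17  q1 h=31  …111111[0]000000…
k=18  q1 h=32  …111111[0]000000…
k=19  q1 h=33  …111111[0]000000…
k=20  q1 h=34  …111111[0]000000|
k=21  q1 h=35  …111111[0]00000|
k=22  q1 h=36  …111111[0]0000|
k=23  q1 h=37  …111111[0]000|
k=24  q1 h=38  …111111[0]00|
k=25  q1 h=39  …111111[0]0|
k=26  q1 h=40  …111111[0]|
k=27  q1 h=40  …111111[1]|
k=28  q1 h=39  …111111[1]0|
k=29  q1 h=38  …111111[1]00|
k=30  q1 h=37  …111111[1]000|
k=31  q1 h=36  …111111[1]0000|
k=32  q1 h=35  …111111[1]00000|
k=33  q1 h=34  …111111[1]000000|
k=34  q1 h=33  …111111[1]000000…
k=35  q1 h=32  …111111[1]000000…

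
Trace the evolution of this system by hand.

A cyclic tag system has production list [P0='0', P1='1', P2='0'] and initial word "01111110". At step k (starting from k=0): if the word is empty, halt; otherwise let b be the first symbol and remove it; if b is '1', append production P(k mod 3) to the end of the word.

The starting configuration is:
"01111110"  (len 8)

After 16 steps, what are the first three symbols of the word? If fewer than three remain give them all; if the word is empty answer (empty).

0) "01111110"  (len 8)
1) "1111110"  (len 7)
2) "1111101"  (len 7)
3) "1111010"  (len 7)
4) "1110100"  (len 7)
5) "1101001"  (len 7)
6) "1010010"  (len 7)
7) "0100100"  (len 7)
8) "100100"  (len 6)
9) "001000"  (len 6)
10) "01000"  (len 5)
11) "1000"  (len 4)
12) "0000"  (len 4)
13) "000"  (len 3)
14) "00"  (len 2)
15) "0"  (len 1)
16) (halted — word empty)

(empty)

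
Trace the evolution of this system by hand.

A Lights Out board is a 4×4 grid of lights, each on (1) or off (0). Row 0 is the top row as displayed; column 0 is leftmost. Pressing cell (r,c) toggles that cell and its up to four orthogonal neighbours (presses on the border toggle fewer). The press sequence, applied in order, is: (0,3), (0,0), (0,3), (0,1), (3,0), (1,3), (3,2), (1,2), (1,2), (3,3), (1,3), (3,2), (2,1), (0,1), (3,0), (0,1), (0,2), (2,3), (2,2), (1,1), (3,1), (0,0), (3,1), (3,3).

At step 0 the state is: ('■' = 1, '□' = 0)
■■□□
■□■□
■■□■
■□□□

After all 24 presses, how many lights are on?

9

t=0: ■■□□
■□■□
■■□■
■□□□
t=1: ■■■■
■□■■
■■□■
■□□□
t=2: □□■■
□□■■
■■□■
■□□□
t=3: □□□□
□□■□
■■□■
■□□□
t=4: ■■■□
□■■□
■■□■
■□□□
t=5: ■■■□
□■■□
□■□■
□■□□
t=6: ■■■■
□■□■
□■□□
□■□□
t=7: ■■■■
□■□■
□■■□
□□■■
t=8: ■■□■
□□■□
□■□□
□□■■
t=9: ■■■■
□■□■
□■■□
□□■■
t=10: ■■■■
□■□■
□■■■
□□□□
t=11: ■■■□
□■■□
□■■□
□□□□
t=12: ■■■□
□■■□
□■□□
□■■■
t=13: ■■■□
□□■□
■□■□
□□■■
t=14: □□□□
□■■□
■□■□
□□■■
t=15: □□□□
□■■□
□□■□
■■■■
t=16: ■■■□
□□■□
□□■□
■■■■
t=17: ■□□■
□□□□
□□■□
■■■■
t=18: ■□□■
□□□■
□□□■
■■■□
t=19: ■□□■
□□■■
□■■□
■■□□
t=20: ■■□■
■■□■
□□■□
■■□□
t=21: ■■□■
■■□■
□■■□
□□■□
t=22: □□□■
□■□■
□■■□
□□■□
t=23: □□□■
□■□■
□□■□
■■□□
t=24: □□□■
□■□■
□□■■
■■■■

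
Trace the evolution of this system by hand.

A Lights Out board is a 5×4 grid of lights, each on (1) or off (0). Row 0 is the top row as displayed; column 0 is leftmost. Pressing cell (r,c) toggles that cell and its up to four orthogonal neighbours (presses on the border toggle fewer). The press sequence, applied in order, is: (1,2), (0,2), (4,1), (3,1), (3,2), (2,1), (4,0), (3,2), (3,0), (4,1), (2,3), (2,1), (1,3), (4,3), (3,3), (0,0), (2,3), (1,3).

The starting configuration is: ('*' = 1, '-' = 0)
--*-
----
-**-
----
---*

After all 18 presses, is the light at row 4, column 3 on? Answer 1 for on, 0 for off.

1

k=0  --*-
----
-**-
----
---*
k=1  ----
-***
-*--
----
---*
k=2  -***
-*-*
-*--
----
---*
k=3  -***
-*-*
-*--
-*--
****
k=4  -***
-*-*
----
*-*-
*-**
k=5  -***
-*-*
--*-
**-*
*--*
k=6  -***
---*
**--
*--*
*--*
k=7  -***
---*
**--
---*
-*-*
k=8  -***
---*
***-
-**-
-***
k=9  -***
---*
-**-
*-*-
****
k=10  -***
---*
-**-
***-
---*
k=11  -***
----
-*-*
****
---*
k=12  -***
-*--
*-**
*-**
---*
k=13  -**-
-***
*-*-
*-**
---*
k=14  -**-
-***
*-*-
*-*-
--*-
k=15  -**-
-***
*-**
*--*
--**
k=16  *-*-
****
*-**
*--*
--**
k=17  *-*-
***-
*---
*---
--**
k=18  *-**
**-*
*--*
*---
--**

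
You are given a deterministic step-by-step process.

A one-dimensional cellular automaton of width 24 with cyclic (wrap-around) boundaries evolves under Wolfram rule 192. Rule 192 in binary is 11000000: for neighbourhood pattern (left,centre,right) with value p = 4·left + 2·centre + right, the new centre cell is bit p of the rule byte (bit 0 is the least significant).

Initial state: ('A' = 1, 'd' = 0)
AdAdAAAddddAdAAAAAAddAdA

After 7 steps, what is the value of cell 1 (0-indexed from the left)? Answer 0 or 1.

0) AdAdAAAddddAdAAAAAAddAdA
1) AddddAAdddddddAAAAAddddd
2) ddddddAddddddddAAAAddddd
3) ddddddddddddddddAAAddddd
4) dddddddddddddddddAAddddd
5) ddddddddddddddddddAddddd
6) dddddddddddddddddddddddd
7) dddddddddddddddddddddddd

0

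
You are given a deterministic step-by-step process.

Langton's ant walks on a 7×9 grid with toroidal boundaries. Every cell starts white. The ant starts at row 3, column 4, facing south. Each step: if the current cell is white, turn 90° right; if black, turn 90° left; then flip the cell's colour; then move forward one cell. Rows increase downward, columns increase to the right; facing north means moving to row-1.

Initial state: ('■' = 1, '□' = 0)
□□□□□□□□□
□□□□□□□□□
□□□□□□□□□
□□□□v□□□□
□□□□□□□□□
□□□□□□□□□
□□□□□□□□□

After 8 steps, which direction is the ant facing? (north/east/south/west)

k=0  □□□□□□□□□
□□□□□□□□□
□□□□□□□□□
□□□□v□□□□
□□□□□□□□□
□□□□□□□□□
□□□□□□□□□
k=1  □□□□□□□□□
□□□□□□□□□
□□□□□□□□□
□□□<■□□□□
□□□□□□□□□
□□□□□□□□□
□□□□□□□□□
k=2  □□□□□□□□□
□□□□□□□□□
□□□^□□□□□
□□□■■□□□□
□□□□□□□□□
□□□□□□□□□
□□□□□□□□□
k=3  □□□□□□□□□
□□□□□□□□□
□□□■>□□□□
□□□■■□□□□
□□□□□□□□□
□□□□□□□□□
□□□□□□□□□
k=4  □□□□□□□□□
□□□□□□□□□
□□□■■□□□□
□□□■v□□□□
□□□□□□□□□
□□□□□□□□□
□□□□□□□□□
k=5  □□□□□□□□□
□□□□□□□□□
□□□■■□□□□
□□□■□>□□□
□□□□□□□□□
□□□□□□□□□
□□□□□□□□□
k=6  □□□□□□□□□
□□□□□□□□□
□□□■■□□□□
□□□■□■□□□
□□□□□v□□□
□□□□□□□□□
□□□□□□□□□
k=7  □□□□□□□□□
□□□□□□□□□
□□□■■□□□□
□□□■□■□□□
□□□□<■□□□
□□□□□□□□□
□□□□□□□□□
k=8  □□□□□□□□□
□□□□□□□□□
□□□■■□□□□
□□□■^■□□□
□□□□■■□□□
□□□□□□□□□
□□□□□□□□□

north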